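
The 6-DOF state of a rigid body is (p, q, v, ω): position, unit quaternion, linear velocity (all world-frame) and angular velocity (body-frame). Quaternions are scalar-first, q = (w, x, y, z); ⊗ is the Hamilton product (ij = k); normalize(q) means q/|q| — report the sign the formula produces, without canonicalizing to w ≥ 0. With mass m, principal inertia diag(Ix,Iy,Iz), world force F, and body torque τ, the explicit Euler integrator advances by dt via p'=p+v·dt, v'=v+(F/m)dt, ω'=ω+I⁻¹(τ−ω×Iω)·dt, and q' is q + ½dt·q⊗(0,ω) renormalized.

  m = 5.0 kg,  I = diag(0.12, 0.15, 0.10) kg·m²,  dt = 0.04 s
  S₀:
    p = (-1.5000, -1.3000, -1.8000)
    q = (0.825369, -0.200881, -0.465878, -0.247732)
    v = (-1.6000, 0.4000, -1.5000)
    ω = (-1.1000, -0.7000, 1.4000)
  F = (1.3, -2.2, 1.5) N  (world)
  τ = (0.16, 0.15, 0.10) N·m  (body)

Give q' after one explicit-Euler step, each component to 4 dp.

q⊗(0,ω) = (-0.2002589, -1.7335475, -0.0240197, 0.7836675)
q' = normalize(q + ½dt·q⊗(0,ω)) = (0.8208, -0.2354, -0.4660, -0.2319)

q' = (0.8208, -0.2354, -0.4660, -0.2319)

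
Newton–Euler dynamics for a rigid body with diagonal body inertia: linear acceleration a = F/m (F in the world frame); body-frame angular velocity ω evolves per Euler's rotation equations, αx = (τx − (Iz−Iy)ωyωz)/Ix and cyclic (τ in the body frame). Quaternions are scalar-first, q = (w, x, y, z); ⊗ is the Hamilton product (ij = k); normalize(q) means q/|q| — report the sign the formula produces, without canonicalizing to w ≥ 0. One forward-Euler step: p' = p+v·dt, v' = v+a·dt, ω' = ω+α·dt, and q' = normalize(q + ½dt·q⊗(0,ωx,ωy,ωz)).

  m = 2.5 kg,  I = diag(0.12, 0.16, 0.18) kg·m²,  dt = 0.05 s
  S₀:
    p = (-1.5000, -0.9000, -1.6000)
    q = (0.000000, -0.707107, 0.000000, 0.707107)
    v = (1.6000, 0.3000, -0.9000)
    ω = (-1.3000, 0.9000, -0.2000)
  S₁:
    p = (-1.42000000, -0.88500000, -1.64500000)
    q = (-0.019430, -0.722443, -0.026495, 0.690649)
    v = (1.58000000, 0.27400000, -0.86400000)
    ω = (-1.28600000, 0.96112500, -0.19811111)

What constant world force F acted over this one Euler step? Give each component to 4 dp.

v₁ − v₀ = (-0.02000000, -0.02600000, 0.03600000)
m·(v₁−v₀)/dt = (-1.0000, -1.3000, 1.8000)

F = (-1.0000, -1.3000, 1.8000)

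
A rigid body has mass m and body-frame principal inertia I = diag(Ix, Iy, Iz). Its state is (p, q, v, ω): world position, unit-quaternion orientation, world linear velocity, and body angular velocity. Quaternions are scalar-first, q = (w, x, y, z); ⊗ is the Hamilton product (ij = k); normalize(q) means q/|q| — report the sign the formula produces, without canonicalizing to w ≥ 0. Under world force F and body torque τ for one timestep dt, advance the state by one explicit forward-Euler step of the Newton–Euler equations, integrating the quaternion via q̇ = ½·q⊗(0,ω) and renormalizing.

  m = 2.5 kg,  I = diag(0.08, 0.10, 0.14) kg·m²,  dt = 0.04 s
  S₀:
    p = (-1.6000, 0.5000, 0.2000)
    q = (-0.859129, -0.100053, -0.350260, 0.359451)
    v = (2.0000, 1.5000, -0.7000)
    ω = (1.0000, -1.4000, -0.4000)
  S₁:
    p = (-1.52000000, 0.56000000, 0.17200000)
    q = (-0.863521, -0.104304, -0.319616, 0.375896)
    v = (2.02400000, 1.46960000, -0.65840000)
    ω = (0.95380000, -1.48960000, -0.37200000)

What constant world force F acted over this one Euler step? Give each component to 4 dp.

Δv = v₁−v₀ = (0.02400000, -0.03040000, 0.04160000)
m·(v₁−v₀)/dt = (1.5000, -1.9000, 2.6000)

F = (1.5000, -1.9000, 2.6000)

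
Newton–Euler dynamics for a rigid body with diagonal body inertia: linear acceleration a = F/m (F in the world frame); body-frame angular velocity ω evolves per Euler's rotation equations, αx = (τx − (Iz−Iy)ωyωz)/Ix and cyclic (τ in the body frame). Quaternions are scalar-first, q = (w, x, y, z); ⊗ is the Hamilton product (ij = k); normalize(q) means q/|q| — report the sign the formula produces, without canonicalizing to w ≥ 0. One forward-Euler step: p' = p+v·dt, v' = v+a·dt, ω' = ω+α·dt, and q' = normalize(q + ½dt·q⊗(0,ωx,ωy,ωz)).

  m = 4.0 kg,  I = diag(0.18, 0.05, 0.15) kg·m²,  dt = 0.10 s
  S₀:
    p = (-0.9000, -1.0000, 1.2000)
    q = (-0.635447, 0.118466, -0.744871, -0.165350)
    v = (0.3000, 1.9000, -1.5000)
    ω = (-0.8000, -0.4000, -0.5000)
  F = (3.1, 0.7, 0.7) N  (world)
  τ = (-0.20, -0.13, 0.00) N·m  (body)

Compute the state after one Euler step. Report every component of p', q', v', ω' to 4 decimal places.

p' = (-0.8700, -0.8100, 1.0500)
q' = (-0.6489, 0.1590, -0.7216, -0.1814)
v' = (0.3775, 1.9175, -1.4825)
ω' = (-0.9222, -0.6840, -0.4723)

linear accel F/m = (0.7750, 0.1750, 0.1750)
p + v·dt = (-0.8700, -0.8100, 1.0500)
v + (F/m)dt = (0.3775, 1.9175, -1.4825)
(τ − ω×Iω)/I = (-1.2222, -2.8400, 0.2773)
ω' = ω + α·dt = (-0.9222, -0.6840, -0.4723)
Hamilton product q⊗(0,ω) = (-0.2858506, 0.8146531, 0.4456918, -0.3255597)
q + ½dt·q⊗(0,ω), renormalized = (-0.6489, 0.1590, -0.7216, -0.1814)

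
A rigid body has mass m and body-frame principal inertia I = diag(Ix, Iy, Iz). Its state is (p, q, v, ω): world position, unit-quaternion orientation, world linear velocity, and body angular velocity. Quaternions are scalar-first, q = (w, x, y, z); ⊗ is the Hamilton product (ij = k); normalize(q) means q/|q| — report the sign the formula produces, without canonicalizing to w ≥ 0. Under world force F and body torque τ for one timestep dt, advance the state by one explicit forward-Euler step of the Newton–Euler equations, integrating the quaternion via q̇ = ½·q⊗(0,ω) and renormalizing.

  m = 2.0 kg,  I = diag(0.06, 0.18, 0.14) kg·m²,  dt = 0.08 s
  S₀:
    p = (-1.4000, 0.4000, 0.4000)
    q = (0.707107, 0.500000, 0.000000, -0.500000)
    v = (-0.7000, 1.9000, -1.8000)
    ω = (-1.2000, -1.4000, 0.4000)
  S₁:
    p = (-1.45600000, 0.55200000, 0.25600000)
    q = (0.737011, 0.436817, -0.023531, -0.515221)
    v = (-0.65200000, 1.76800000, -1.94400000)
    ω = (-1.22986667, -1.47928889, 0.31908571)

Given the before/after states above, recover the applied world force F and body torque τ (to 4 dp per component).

velocity change Δv = (0.04800000, -0.13200000, -0.14400000)
F = m·Δv/dt = (1.2000, -3.3000, -3.6000)
ω₁ − ω₀ = (-0.02986667, -0.07928889, -0.08091429)
precession coupling = (0.0224, 0.0384, 0.2016)
I·α + gyro = (0.0000, -0.1400, 0.0600)

F = (1.2000, -3.3000, -3.6000)
τ = (0.0000, -0.1400, 0.0600)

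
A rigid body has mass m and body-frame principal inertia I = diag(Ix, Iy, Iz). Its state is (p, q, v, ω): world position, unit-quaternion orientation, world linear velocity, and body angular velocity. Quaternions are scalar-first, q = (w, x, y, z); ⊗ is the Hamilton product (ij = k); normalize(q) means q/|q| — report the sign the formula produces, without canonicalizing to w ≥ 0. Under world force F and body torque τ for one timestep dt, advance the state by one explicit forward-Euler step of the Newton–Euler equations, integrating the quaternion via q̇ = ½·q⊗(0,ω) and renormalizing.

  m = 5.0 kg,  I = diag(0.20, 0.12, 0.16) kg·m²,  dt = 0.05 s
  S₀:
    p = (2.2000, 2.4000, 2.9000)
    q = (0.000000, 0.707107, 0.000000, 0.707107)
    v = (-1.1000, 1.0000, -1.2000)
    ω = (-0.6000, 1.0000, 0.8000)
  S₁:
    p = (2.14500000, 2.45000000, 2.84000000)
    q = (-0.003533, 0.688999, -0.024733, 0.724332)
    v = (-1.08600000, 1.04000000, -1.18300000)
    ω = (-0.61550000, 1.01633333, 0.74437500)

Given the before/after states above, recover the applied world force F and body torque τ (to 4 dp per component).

rate change Δω = (-0.01550000, 0.01633333, -0.05562500)
precession coupling = (0.0320, -0.0192, 0.0480)
applied torque τ = (-0.0300, 0.0200, -0.1300)
v₁ − v₀ = (0.01400000, 0.04000000, 0.01700000)
F = m·Δv/dt = (1.4000, 4.0000, 1.7000)

F = (1.4000, 4.0000, 1.7000)
τ = (-0.0300, 0.0200, -0.1300)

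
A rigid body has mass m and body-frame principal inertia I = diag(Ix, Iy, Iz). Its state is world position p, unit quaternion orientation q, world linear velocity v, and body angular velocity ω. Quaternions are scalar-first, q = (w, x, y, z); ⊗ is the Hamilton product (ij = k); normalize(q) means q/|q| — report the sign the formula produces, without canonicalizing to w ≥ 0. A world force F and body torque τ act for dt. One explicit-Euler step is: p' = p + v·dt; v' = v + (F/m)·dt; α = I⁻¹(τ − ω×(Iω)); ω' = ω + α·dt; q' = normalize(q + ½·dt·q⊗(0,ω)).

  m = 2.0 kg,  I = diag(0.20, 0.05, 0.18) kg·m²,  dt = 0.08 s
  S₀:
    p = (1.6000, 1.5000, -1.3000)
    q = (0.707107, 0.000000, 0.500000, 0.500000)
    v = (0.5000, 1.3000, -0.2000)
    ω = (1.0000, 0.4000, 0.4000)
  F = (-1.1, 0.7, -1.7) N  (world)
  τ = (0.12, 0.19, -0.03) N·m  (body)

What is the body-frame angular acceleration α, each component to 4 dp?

gyro term ω×Iω = (0.0208, 0.0080, -0.0600)
angular accel α = (0.4960, 3.6400, 0.1667)

α = (0.4960, 3.6400, 0.1667)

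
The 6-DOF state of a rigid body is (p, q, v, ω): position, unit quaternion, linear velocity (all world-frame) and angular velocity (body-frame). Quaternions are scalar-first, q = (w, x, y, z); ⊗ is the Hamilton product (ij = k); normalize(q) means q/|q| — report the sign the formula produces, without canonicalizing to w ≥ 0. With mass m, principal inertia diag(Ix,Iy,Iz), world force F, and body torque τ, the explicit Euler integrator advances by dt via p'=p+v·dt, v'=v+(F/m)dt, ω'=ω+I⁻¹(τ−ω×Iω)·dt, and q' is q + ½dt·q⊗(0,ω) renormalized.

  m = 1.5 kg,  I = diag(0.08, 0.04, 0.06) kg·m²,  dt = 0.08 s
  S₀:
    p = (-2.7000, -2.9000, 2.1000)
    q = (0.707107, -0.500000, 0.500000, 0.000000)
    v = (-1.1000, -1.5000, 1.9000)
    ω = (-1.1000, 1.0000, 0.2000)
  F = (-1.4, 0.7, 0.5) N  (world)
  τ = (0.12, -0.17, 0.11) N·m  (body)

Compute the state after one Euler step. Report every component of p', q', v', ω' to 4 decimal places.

(τ − ω×Iω)/I = (1.4500, -4.1400, 1.1000)
ω' = ω + α·dt = (-0.9840, 0.6688, 0.2880)
Hamilton product q⊗(0,ω) = (-1.0500000, -0.6778177, 0.8071070, 0.1914214)
q + ½dt·q⊗(0,ω), renormalized = (0.6639, -0.5262, 0.5313, 0.0076)
p' = p + v·dt = (-2.7880, -3.0200, 2.2520)
new velocity v' = (-1.1747, -1.4627, 1.9267)

p' = (-2.7880, -3.0200, 2.2520)
q' = (0.6639, -0.5262, 0.5313, 0.0076)
v' = (-1.1747, -1.4627, 1.9267)
ω' = (-0.9840, 0.6688, 0.2880)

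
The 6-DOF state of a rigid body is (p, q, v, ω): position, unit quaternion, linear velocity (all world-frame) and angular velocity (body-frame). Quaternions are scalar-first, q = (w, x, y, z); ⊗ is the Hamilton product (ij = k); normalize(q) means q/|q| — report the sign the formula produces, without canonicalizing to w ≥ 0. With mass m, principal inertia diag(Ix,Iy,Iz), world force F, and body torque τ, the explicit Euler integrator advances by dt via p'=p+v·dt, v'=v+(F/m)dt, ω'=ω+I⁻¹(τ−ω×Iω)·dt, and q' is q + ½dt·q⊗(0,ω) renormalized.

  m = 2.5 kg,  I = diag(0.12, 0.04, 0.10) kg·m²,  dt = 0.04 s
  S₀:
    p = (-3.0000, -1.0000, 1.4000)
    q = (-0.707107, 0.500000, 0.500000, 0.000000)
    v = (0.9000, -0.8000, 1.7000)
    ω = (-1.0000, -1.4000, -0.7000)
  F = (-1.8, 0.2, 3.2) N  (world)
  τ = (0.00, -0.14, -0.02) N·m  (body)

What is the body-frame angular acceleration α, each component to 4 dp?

ω×(Iω) gyroscopic = (0.0588, 0.0140, -0.1120)
angular accel α = (-0.4900, -3.8500, 0.9200)

α = (-0.4900, -3.8500, 0.9200)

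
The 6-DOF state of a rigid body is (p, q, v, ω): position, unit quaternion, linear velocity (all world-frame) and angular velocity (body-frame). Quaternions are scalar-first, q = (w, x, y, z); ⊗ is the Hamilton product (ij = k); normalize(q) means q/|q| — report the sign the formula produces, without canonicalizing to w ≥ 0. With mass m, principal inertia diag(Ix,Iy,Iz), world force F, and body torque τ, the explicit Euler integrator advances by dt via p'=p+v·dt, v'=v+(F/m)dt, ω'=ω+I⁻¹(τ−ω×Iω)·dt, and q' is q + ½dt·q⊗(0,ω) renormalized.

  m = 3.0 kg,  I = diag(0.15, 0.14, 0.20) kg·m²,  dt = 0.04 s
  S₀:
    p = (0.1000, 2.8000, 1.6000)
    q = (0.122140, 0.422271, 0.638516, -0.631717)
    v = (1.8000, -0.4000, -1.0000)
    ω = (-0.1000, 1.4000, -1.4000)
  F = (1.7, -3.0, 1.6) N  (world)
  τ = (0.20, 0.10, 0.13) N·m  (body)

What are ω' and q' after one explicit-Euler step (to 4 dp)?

ω' = (-0.0153, 1.4306, -1.3743)
q' = (0.0873, 0.4215, 0.6545, -0.6215)

ω×(Iω) gyroscopic = (-0.1176, -0.0070, 0.0014)
(τ − ω×Iω)/I = (2.1173, 0.7643, 0.6430)
ω + α·dt = (-0.0153, 1.4306, -1.3743)
Hamilton product q⊗(0,ω) = (-1.7360991, -0.0217326, 0.8253471, 0.4840350)
q + ½dt·q⊗(0,ω), renormalized = (0.0873, 0.4215, 0.6545, -0.6215)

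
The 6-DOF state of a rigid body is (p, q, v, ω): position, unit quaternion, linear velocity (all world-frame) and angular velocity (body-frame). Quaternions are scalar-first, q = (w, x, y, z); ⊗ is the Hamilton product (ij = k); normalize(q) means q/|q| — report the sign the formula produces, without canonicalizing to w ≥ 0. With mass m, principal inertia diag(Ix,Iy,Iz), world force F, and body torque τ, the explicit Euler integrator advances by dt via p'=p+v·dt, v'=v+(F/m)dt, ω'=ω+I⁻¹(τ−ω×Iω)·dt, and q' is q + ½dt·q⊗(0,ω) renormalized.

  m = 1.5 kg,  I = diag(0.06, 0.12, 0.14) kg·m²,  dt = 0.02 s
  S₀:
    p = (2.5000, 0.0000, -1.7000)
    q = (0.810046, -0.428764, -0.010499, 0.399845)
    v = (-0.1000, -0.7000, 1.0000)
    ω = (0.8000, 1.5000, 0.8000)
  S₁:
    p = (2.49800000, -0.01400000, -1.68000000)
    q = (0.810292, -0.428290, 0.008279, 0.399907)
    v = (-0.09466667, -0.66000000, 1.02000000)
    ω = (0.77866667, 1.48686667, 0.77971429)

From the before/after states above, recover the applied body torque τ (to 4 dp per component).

rate change Δω = (-0.02133333, -0.01313333, -0.02028571)
gyro term ω₀×Iω₀ = (0.0240, -0.0512, 0.0720)
τ = I·(Δω/dt) + ω₀×(Iω₀) = (-0.0400, -0.1300, -0.0700)

τ = (-0.0400, -0.1300, -0.0700)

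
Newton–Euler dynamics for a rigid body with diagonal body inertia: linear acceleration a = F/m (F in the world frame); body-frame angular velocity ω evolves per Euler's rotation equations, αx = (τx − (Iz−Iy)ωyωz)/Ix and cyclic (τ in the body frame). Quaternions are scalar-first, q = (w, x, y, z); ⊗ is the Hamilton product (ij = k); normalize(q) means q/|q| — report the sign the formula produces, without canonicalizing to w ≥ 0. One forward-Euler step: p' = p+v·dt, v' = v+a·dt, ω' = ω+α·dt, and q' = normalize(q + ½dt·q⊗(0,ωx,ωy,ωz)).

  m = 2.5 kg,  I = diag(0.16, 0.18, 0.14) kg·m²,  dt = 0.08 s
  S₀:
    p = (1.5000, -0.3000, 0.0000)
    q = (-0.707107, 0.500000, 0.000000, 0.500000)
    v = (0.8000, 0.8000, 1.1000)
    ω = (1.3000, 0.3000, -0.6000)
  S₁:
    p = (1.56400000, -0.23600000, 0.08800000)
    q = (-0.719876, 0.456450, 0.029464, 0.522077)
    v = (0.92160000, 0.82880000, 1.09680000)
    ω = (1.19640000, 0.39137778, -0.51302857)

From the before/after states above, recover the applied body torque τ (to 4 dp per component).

rate change Δω = (-0.10360000, 0.09137778, 0.08697143)
ω₀×(Iω₀) = (0.0072, -0.0156, 0.0078)
I·α + gyro = (-0.2000, 0.1900, 0.1600)

τ = (-0.2000, 0.1900, 0.1600)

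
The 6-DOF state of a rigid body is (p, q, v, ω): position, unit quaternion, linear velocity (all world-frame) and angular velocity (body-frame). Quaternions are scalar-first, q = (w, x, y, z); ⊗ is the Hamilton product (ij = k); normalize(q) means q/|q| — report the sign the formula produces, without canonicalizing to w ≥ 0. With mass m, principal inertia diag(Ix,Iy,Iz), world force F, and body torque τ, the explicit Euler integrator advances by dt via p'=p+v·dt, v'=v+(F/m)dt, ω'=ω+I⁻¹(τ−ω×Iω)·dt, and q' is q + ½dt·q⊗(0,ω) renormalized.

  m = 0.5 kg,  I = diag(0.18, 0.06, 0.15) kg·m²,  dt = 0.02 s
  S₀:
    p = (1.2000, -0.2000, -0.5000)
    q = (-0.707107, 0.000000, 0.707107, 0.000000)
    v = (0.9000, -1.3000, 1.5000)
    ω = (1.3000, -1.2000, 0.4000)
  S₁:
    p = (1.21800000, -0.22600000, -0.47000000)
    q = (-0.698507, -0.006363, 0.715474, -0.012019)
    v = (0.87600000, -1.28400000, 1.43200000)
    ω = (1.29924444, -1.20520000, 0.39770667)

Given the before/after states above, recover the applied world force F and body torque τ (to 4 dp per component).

F = (-0.6000, 0.4000, -1.7000)
τ = (-0.0500, 0.0000, 0.1700)

Δv = v₁−v₀ = (-0.02400000, 0.01600000, -0.06800000)
m·(v₁−v₀)/dt = (-0.6000, 0.4000, -1.7000)
rate change Δω = (-0.00075556, -0.00520000, -0.00229333)
gyro term ω₀×Iω₀ = (-0.0432, 0.0156, 0.1872)
applied torque τ = (-0.0500, 0.0000, 0.1700)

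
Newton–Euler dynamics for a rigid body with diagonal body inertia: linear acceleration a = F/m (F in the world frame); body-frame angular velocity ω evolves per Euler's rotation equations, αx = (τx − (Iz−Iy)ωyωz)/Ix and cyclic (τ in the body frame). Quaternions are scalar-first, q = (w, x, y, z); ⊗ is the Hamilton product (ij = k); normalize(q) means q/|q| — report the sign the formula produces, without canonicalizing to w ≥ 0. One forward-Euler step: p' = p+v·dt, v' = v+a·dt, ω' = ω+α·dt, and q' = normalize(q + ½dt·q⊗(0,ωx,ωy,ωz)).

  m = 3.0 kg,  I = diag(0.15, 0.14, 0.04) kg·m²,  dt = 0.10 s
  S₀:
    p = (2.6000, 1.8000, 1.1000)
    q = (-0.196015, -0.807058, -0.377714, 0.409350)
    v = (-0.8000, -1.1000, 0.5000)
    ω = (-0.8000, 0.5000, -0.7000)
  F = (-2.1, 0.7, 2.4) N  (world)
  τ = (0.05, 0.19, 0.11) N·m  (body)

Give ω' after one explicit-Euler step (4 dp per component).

(τ − ω×Iω)/I = (0.1000, 0.9171, 2.6500)
ω + α·dt = (-0.7900, 0.5917, -0.4350)

ω' = (-0.7900, 0.5917, -0.4350)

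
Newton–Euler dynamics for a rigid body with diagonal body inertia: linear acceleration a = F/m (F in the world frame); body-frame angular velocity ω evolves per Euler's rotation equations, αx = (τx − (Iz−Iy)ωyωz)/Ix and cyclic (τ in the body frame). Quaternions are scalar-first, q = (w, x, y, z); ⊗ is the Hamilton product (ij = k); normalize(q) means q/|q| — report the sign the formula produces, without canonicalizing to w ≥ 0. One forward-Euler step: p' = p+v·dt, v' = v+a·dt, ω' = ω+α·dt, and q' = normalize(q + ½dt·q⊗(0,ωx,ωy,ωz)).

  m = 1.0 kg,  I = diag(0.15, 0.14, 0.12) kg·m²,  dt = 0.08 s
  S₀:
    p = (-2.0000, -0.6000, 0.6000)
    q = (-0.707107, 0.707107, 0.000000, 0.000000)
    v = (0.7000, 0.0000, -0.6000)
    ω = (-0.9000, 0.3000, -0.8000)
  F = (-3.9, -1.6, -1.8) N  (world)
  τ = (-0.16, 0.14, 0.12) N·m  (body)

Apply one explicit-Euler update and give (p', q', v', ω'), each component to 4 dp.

ω×(Iω) gyroscopic = (0.0048, 0.0216, 0.0027)
(τ − ω×Iω)/I = (-1.0987, 0.8457, 0.9775)
ω' = ω + α·dt = (-0.9879, 0.3677, -0.7218)
2q̇ = q⊗(0,ω) = (0.6363963, 0.6363963, 0.3535535, 0.7778177)
q + ½dt·q⊗(0,ω), renormalized = (-0.6808, 0.7317, 0.0141, 0.0311)
a = (-3.9000, -1.6000, -1.8000)
p + v·dt = (-1.9440, -0.6000, 0.5520)
new velocity v' = (0.3880, -0.1280, -0.7440)

p' = (-1.9440, -0.6000, 0.5520)
q' = (-0.6808, 0.7317, 0.0141, 0.0311)
v' = (0.3880, -0.1280, -0.7440)
ω' = (-0.9879, 0.3677, -0.7218)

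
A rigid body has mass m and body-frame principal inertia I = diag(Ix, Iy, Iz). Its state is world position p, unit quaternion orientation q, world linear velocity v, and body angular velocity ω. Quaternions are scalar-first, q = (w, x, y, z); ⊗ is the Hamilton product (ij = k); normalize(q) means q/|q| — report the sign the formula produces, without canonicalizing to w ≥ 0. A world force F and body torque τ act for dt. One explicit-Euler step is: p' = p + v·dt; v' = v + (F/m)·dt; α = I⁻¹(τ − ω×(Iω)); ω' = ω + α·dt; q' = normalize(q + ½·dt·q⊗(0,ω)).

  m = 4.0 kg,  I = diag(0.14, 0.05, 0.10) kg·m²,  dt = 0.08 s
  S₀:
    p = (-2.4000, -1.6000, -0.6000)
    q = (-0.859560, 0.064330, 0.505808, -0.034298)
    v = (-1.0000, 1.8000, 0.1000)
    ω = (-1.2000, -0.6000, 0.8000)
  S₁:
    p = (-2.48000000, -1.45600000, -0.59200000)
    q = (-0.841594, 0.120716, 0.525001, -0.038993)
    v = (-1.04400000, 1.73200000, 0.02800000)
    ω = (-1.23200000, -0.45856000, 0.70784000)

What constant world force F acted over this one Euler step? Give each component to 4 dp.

velocity change Δv = (-0.04400000, -0.06800000, -0.07200000)
F = m·Δv/dt = (-2.2000, -3.4000, -3.6000)

F = (-2.2000, -3.4000, -3.6000)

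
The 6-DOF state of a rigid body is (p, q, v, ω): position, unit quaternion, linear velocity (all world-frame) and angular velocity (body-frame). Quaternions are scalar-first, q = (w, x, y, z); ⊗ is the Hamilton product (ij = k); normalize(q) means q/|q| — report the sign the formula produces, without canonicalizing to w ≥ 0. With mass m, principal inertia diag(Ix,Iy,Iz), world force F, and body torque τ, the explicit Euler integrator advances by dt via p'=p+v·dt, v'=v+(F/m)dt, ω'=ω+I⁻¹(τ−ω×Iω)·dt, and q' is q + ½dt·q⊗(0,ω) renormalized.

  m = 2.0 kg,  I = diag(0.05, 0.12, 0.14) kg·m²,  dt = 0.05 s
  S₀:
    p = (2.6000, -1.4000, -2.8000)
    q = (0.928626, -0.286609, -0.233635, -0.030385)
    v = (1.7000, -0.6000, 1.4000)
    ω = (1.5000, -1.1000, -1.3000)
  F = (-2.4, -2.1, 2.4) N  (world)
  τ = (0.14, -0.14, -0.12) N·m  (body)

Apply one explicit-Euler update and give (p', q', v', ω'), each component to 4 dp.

linear accel F/m = (-1.2000, -1.0500, 1.2000)
p + v·dt = (2.6850, -1.4300, -2.7300)
v' = v + a·dt = (1.6400, -0.6525, 1.4600)
α = I⁻¹(τ − ω×Iω) = (2.2280, -2.6292, -0.0321)
ω' = ω + α·dt = (1.6114, -1.2315, -1.3016)
Hamilton product q⊗(0,ω) = (0.1334145, 1.6632410, -1.4396578, -0.5414914)
q' = normalize(q + ½dt·q⊗(0,ω)) = (0.9305, -0.2446, -0.2692, -0.0439)

p' = (2.6850, -1.4300, -2.7300)
q' = (0.9305, -0.2446, -0.2692, -0.0439)
v' = (1.6400, -0.6525, 1.4600)
ω' = (1.6114, -1.2315, -1.3016)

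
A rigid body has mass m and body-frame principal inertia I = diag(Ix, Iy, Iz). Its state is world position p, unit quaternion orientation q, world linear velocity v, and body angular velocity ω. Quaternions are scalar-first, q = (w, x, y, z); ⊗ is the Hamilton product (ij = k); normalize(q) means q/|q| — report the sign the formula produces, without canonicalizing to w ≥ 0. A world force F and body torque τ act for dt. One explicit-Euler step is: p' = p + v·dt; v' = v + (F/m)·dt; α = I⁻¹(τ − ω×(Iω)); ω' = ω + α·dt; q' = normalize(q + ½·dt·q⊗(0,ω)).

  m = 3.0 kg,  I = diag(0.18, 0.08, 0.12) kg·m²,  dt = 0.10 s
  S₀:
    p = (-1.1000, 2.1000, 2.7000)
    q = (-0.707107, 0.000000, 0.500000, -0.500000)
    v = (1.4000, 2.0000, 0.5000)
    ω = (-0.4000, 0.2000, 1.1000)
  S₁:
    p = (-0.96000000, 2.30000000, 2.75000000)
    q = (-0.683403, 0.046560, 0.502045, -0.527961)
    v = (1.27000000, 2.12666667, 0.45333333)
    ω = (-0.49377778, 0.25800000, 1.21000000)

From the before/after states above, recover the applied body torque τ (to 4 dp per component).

τ = (-0.1600, 0.0200, 0.1400)

rate change Δω = (-0.09377778, 0.05800000, 0.11000000)
ω₀×(Iω₀) = (0.0088, -0.0264, 0.0080)
τ = I·(Δω/dt) + ω₀×(Iω₀) = (-0.1600, 0.0200, 0.1400)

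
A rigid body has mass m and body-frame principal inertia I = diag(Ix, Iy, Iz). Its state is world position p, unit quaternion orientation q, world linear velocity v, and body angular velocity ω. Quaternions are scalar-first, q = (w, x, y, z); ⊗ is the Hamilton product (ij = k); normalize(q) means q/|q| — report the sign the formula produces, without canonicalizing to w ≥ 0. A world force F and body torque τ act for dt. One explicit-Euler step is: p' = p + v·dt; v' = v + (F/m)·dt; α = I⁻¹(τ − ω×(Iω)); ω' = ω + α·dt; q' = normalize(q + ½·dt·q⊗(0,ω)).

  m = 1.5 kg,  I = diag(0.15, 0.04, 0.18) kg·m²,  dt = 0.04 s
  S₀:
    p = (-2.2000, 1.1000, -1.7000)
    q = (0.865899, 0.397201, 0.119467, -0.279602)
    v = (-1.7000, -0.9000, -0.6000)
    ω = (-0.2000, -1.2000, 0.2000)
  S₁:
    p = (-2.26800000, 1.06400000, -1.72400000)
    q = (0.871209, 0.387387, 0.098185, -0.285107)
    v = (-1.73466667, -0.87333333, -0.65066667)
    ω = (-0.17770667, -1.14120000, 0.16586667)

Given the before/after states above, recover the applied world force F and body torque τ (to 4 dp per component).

ω₁ − ω₀ = (0.02229333, 0.05880000, -0.03413333)
ω₀×(Iω₀) = (-0.0336, 0.0012, -0.0264)
applied torque τ = (0.0500, 0.0600, -0.1800)
velocity change Δv = (-0.03466667, 0.02666667, -0.05066667)
applied force F = (-1.3000, 1.0000, -1.9000)

F = (-1.3000, 1.0000, -1.9000)
τ = (0.0500, 0.0600, -0.1800)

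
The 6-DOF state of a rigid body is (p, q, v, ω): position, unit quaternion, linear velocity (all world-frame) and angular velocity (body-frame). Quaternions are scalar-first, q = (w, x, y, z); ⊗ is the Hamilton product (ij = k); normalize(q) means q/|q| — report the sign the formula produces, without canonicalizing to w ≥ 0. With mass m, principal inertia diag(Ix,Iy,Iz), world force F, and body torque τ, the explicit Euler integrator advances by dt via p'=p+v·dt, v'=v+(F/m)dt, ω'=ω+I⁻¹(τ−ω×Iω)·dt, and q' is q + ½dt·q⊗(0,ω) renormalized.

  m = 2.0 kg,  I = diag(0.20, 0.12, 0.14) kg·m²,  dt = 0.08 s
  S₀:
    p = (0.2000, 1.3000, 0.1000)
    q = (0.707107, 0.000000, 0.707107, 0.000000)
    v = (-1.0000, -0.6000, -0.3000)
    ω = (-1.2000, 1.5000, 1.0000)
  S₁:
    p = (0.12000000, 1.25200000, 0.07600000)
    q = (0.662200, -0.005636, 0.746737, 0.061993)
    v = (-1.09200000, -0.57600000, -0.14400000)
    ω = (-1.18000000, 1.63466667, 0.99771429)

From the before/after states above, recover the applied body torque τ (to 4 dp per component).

τ = (0.0800, 0.1300, 0.1400)

rate change Δω = (0.02000000, 0.13466667, -0.00228571)
applied torque τ = (0.0800, 0.1300, 0.1400)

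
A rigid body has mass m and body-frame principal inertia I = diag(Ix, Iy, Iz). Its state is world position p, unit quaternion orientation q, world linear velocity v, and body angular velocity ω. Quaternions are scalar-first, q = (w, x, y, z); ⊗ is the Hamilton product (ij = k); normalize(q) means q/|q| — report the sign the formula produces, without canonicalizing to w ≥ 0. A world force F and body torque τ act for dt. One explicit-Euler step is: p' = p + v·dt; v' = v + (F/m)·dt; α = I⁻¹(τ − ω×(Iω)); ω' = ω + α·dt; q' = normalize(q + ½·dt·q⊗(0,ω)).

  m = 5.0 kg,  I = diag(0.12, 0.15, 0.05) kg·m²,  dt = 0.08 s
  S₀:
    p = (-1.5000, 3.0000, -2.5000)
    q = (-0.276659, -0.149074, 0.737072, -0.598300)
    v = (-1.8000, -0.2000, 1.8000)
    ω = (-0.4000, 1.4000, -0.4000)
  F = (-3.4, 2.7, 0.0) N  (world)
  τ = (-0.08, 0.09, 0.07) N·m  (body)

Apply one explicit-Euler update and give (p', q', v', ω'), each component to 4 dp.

precession coupling ω×(Iω) = (0.0560, 0.0112, -0.0168)
(τ − ω×Iω)/I = (-1.1333, 0.5253, 1.7360)
ω' = ω + α·dt = (-0.4907, 1.4420, -0.2611)
Hamilton product q⊗(0,ω) = (-1.3308504, 0.6534548, -0.2076322, 0.1967888)
updated quaternion q' = (-0.3293, -0.1227, 0.7274, -0.5894)
p + v·dt = (-1.6440, 2.9840, -2.3560)
new velocity v' = (-1.8544, -0.1568, 1.8000)

p' = (-1.6440, 2.9840, -2.3560)
q' = (-0.3293, -0.1227, 0.7274, -0.5894)
v' = (-1.8544, -0.1568, 1.8000)
ω' = (-0.4907, 1.4420, -0.2611)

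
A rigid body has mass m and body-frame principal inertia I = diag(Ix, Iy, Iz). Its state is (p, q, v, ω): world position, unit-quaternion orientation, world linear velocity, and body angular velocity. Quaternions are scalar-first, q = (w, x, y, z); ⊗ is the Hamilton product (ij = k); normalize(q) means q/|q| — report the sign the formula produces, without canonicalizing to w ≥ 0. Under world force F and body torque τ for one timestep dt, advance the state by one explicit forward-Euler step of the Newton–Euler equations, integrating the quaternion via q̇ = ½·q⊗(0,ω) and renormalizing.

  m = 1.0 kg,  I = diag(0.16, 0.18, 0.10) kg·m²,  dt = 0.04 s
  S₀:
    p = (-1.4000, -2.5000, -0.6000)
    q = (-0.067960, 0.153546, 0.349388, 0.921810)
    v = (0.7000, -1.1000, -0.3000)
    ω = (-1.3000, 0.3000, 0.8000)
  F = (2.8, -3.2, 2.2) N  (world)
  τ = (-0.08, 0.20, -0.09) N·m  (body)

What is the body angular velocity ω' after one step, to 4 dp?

α = I⁻¹(τ − ω×Iω) = (-0.3800, 1.4578, -0.8220)
ω' = ω + α·dt = (-1.3152, 0.3583, 0.7671)

ω' = (-1.3152, 0.3583, 0.7671)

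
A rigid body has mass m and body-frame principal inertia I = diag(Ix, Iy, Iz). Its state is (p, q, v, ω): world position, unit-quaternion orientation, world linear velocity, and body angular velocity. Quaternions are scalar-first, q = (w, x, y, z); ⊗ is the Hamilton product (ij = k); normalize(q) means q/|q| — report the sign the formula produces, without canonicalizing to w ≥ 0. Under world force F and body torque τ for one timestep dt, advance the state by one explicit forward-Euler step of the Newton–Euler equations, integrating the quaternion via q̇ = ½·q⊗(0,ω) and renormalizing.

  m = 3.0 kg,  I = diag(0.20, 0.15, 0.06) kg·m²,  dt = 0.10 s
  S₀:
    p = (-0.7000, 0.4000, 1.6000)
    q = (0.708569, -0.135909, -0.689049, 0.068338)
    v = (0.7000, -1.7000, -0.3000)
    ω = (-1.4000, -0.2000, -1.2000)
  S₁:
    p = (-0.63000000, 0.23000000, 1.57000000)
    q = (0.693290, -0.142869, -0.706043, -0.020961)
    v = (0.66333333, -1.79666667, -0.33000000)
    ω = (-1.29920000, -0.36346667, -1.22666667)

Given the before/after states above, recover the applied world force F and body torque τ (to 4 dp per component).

F = (-1.1000, -2.9000, -0.9000)
τ = (0.1800, -0.0100, -0.0300)

Δω = ω₁−ω₀ = (0.10080000, -0.16346667, -0.02666667)
applied torque τ = (0.1800, -0.0100, -0.0300)
Δv = v₁−v₀ = (-0.03666667, -0.09666667, -0.03000000)
applied force F = (-1.1000, -2.9000, -0.9000)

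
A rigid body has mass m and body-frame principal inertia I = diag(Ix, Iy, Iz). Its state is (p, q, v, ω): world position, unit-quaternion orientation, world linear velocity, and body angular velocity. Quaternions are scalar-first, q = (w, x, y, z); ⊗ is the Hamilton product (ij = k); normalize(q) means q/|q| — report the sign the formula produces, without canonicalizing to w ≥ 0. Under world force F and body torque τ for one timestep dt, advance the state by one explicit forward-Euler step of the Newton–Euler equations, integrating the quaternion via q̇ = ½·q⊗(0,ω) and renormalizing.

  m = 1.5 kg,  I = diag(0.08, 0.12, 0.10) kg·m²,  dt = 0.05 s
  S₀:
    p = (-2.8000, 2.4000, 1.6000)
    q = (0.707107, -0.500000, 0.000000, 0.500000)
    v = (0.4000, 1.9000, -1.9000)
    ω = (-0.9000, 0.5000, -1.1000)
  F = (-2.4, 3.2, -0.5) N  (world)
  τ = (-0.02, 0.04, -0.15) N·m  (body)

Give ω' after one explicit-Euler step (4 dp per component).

ω' = (-0.9194, 0.5249, -1.1660)

ω×(Iω) gyroscopic = (0.0110, -0.0198, -0.0180)
(τ − ω×Iω)/I = (-0.3875, 0.4983, -1.3200)
ω' = ω + α·dt = (-0.9194, 0.5249, -1.1660)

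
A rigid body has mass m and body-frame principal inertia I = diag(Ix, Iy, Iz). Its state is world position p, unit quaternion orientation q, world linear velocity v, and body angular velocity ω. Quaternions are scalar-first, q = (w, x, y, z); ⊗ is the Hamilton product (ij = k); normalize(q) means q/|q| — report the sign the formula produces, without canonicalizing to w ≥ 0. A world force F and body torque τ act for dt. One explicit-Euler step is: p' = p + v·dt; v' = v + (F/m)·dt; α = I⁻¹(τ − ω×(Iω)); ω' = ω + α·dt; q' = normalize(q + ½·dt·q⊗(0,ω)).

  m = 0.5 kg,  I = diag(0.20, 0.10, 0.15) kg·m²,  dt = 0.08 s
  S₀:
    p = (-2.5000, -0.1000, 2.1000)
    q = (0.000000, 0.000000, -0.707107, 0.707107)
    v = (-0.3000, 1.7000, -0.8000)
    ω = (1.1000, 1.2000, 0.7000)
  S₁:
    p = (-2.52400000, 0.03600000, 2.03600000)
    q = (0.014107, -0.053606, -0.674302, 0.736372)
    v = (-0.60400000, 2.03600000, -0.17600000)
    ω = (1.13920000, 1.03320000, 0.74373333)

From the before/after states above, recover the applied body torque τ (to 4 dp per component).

τ = (0.1400, -0.1700, -0.0500)

ω₁ − ω₀ = (0.03920000, -0.16680000, 0.04373333)
I·α + gyro = (0.1400, -0.1700, -0.0500)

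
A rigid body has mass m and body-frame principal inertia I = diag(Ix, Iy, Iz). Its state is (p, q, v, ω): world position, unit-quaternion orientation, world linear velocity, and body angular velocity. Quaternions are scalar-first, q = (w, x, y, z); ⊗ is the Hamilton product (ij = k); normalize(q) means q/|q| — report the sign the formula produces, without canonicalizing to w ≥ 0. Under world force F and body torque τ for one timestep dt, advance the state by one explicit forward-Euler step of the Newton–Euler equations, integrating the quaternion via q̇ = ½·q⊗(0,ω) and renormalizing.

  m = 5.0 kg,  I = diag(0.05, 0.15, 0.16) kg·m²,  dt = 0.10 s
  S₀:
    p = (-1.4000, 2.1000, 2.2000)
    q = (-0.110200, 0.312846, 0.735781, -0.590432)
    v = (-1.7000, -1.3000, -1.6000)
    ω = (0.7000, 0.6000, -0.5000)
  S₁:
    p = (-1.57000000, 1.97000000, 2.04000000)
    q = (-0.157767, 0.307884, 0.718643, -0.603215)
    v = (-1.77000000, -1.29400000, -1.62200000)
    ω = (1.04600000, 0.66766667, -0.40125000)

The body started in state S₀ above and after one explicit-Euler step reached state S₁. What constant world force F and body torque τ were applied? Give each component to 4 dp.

rate change Δω = (0.34600000, 0.06766667, 0.09875000)
ω₀×(Iω₀) = (-0.0030, 0.0385, 0.0420)
applied torque τ = (0.1700, 0.1400, 0.2000)
velocity change Δv = (-0.07000000, 0.00600000, -0.02200000)
applied force F = (-3.5000, 0.3000, -1.1000)

F = (-3.5000, 0.3000, -1.1000)
τ = (0.1700, 0.1400, 0.2000)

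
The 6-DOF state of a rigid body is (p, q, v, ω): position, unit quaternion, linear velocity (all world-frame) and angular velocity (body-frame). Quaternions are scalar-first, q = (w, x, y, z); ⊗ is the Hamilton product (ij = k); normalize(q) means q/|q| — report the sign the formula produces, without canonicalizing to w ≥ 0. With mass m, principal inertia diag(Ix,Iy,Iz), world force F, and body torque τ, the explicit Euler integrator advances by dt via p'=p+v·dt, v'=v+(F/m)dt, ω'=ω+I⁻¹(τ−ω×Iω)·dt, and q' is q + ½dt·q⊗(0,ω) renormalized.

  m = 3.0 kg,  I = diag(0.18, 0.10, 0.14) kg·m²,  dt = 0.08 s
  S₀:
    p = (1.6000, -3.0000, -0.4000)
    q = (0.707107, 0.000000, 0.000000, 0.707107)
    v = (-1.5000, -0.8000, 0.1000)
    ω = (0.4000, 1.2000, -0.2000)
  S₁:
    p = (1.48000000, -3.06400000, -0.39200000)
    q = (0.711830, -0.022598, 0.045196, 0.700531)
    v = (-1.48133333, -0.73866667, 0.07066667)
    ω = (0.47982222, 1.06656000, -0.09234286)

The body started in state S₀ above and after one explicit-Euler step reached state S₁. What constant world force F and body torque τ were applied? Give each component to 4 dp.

F = (0.7000, 2.3000, -1.1000)
τ = (0.1700, -0.1700, 0.1500)

ω₁ − ω₀ = (0.07982222, -0.13344000, 0.10765714)
I·α + gyro = (0.1700, -0.1700, 0.1500)
Δv = v₁−v₀ = (0.01866667, 0.06133333, -0.02933333)
m·(v₁−v₀)/dt = (0.7000, 2.3000, -1.1000)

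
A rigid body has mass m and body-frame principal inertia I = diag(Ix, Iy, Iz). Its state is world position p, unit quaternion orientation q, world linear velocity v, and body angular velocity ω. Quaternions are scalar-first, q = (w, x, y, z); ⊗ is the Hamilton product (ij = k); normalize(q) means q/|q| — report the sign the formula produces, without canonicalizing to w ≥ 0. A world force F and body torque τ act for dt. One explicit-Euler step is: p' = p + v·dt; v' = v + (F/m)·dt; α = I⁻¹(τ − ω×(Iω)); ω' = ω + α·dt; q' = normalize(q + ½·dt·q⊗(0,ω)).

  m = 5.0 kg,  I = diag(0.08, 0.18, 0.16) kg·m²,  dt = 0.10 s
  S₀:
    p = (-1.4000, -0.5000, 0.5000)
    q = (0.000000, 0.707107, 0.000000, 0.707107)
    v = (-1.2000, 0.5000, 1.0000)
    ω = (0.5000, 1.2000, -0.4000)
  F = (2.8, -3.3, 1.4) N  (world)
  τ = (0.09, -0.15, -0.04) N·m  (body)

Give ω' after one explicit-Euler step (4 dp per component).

gyro term ω×Iω = (0.0096, 0.0160, 0.0600)
α = I⁻¹(τ − ω×Iω) = (1.0050, -0.9222, -0.6250)
ω + α·dt = (0.6005, 1.1078, -0.4625)

ω' = (0.6005, 1.1078, -0.4625)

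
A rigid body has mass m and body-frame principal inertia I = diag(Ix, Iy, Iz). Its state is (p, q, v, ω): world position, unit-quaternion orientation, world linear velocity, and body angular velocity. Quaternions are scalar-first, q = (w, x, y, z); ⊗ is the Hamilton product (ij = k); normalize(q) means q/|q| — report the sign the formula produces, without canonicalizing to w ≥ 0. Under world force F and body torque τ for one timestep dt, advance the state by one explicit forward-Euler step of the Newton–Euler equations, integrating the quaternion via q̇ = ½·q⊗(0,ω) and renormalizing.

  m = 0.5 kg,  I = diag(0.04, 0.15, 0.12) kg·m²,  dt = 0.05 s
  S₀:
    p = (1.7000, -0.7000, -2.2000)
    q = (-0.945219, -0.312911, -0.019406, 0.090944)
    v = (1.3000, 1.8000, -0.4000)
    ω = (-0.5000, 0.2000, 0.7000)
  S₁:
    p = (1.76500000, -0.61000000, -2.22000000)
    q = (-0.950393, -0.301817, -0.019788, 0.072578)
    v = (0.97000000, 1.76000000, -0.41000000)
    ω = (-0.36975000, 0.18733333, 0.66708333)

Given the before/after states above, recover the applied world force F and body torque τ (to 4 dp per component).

F = (-3.3000, -0.4000, -0.1000)
τ = (0.1000, -0.0100, -0.0900)

velocity change Δv = (-0.33000000, -0.04000000, -0.01000000)
m·(v₁−v₀)/dt = (-3.3000, -0.4000, -0.1000)
ω₁ − ω₀ = (0.13025000, -0.01266667, -0.03291667)
ω₀×(Iω₀) = (-0.0042, 0.0280, -0.0110)
applied torque τ = (0.1000, -0.0100, -0.0900)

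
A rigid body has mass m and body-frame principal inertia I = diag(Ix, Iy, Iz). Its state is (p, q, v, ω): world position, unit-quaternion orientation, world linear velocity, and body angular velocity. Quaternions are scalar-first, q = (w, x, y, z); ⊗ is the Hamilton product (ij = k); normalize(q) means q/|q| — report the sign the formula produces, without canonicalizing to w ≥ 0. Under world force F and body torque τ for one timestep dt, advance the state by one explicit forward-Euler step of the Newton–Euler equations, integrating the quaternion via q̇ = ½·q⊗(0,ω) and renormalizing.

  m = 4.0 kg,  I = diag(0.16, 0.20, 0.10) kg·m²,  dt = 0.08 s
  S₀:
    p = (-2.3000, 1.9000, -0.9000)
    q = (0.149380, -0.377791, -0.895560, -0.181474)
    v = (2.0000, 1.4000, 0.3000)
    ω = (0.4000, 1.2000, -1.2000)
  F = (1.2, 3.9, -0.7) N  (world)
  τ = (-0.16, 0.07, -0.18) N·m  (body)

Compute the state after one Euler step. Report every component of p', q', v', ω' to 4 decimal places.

p' = (-2.1400, 2.0120, -0.8760)
q' = (0.1892, -0.3229, -0.9072, -0.1920)
v' = (2.0240, 1.4780, 0.2860)
ω' = (0.2480, 1.2395, -1.3594)

linear accel F/m = (0.3000, 0.9750, -0.1750)
p' = p + v·dt = (-2.1400, 2.0120, -0.8760)
v + (F/m)dt = (2.0240, 1.4780, 0.2860)
angular accel α = (-1.9000, 0.4940, -1.9920)
ω' = ω + α·dt = (0.2480, 1.2395, -1.3594)
Hamilton product q⊗(0,ω) = (1.0080196, 1.3521928, -0.3466828, -0.2743812)
q + ½dt·q⊗(0,ω), renormalized = (0.1892, -0.3229, -0.9072, -0.1920)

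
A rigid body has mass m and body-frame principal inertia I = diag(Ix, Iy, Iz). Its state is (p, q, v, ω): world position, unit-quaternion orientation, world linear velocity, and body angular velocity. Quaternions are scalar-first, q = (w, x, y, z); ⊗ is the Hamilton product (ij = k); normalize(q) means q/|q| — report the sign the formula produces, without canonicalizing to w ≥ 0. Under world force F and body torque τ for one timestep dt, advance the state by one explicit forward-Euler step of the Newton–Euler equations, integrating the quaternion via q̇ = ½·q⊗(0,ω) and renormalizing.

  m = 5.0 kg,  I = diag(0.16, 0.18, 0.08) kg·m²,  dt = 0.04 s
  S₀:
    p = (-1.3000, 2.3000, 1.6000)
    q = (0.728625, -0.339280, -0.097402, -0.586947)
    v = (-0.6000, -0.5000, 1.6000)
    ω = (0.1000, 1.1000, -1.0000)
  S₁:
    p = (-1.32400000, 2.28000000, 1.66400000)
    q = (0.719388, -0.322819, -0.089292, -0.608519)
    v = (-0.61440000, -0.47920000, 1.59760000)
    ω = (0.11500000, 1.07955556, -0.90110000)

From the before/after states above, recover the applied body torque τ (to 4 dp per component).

ω₁ − ω₀ = (0.01500000, -0.02044444, 0.09890000)
precession coupling = (0.1100, -0.0080, 0.0022)
τ = I·(Δω/dt) + ω₀×(Iω₀) = (0.1700, -0.1000, 0.2000)

τ = (0.1700, -0.1000, 0.2000)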